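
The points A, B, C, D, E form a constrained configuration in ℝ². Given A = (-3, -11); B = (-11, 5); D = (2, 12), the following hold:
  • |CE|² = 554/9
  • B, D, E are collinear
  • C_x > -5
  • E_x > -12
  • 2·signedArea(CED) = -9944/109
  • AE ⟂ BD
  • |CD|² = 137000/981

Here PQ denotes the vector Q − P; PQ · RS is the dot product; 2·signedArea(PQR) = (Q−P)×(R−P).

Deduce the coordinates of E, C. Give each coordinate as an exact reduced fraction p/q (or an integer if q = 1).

C = (-1360/327, 626/327)
E = (-1251/109, 517/109)

1. E_x = -1251/109  [B, D, E are collinear ∩ AE ⟂ BD]
2. E_y = 517/109  [B, D, E are collinear ∩ AE ⟂ BD]
   → E = (-1251/109, 517/109)
3. C_x = -1360/327  [line -791/109·x + 1469/109·y + -6102/109 = 0 ∩ |CE|² = 554/9]
4. C_y = 626/327  [line -791/109·x + 1469/109·y + -6102/109 = 0 ∩ |CE|² = 554/9]
   → C = (-1360/327, 626/327)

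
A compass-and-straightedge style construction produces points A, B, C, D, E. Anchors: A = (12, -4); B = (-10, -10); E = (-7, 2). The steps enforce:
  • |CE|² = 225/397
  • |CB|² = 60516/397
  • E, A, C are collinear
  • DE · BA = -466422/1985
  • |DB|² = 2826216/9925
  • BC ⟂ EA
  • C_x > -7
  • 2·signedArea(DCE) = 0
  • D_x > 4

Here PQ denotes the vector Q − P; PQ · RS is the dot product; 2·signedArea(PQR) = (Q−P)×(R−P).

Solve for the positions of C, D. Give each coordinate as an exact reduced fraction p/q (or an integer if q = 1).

C = (-2494/397, 704/397)
D = (9304/1985, -3356/1985)

1. C_x = -2494/397  [E, A, C are collinear ∩ BC ⟂ EA]
2. C_y = 704/397  [E, A, C are collinear ∩ BC ⟂ EA]
   → C = (-2494/397, 704/397)
3. D_x = 9304/1985  [2·signedArea(DCE) = 0 ∩ DE · BA = -466422/1985]
4. D_y = -3356/1985  [2·signedArea(DCE) = 0 ∩ DE · BA = -466422/1985]
   → D = (9304/1985, -3356/1985)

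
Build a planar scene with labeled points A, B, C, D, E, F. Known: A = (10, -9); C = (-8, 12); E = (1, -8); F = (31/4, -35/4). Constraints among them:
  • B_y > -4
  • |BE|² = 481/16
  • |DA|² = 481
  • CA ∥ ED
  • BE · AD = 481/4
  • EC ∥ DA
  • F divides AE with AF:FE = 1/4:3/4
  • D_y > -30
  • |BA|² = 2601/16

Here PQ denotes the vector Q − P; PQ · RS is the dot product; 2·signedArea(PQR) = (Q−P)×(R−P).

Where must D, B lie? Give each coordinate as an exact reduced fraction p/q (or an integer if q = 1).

B = (-5/4, -3)
D = (19, -29)

1. D_x = 19  [EC ∥ DA ∩ CA ∥ ED]
2. D_y = -29  [EC ∥ DA ∩ CA ∥ ED]
   → D = (19, -29)
3. B_x = -5/4  [line -9·x + 20·y + 195/4 = 0 ∩ |BE|² = 481/16]
4. B_y = -3  [line -9·x + 20·y + 195/4 = 0 ∩ |BE|² = 481/16]
   → B = (-5/4, -3)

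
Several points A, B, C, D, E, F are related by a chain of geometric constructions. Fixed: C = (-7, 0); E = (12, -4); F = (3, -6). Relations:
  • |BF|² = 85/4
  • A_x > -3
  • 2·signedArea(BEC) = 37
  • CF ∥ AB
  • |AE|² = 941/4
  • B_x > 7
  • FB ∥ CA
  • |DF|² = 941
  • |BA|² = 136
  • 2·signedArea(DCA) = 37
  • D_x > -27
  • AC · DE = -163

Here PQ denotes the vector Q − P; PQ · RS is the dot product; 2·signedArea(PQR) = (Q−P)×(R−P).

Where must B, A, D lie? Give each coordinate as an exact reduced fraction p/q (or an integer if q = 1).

1. B_x = 15/2  [line -4·x + -19·y + -65 = 0 ∩ |BF|² = 85/4]
2. B_y = -5  [line -4·x + -19·y + -65 = 0 ∩ |BF|² = 85/4]
   → B = (15/2, -5)
3. A_x = -5/2  [CF ∥ AB ∩ FB ∥ CA]
4. A_y = 1  [CF ∥ AB ∩ FB ∥ CA]
   → A = (-5/2, 1)
5. D_x = -26  [2·signedArea(DCA) = 37 ∩ AC · DE = -163]
6. D_y = 4  [2·signedArea(DCA) = 37 ∩ AC · DE = -163]
   → D = (-26, 4)

A = (-5/2, 1)
B = (15/2, -5)
D = (-26, 4)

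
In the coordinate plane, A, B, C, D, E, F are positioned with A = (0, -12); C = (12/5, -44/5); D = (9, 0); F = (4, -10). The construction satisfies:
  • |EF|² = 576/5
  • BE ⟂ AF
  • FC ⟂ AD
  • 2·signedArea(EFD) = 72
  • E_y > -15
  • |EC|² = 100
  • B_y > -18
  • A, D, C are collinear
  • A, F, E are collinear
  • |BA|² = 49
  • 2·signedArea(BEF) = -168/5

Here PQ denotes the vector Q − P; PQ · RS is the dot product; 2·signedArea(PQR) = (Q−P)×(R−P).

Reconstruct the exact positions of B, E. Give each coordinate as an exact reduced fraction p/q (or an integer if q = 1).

1. E_x = -28/5  [A, F, E are collinear ∩ 2·signedArea(EFD) = 72]
2. E_y = -74/5  [A, F, E are collinear ∩ 2·signedArea(EFD) = 72]
   → E = (-28/5, -74/5)
3. B_x = -21/5  [2·signedArea(BEF) = -168/5 ∩ BE ⟂ AF]
4. B_y = -88/5  [2·signedArea(BEF) = -168/5 ∩ BE ⟂ AF]
   → B = (-21/5, -88/5)

B = (-21/5, -88/5)
E = (-28/5, -74/5)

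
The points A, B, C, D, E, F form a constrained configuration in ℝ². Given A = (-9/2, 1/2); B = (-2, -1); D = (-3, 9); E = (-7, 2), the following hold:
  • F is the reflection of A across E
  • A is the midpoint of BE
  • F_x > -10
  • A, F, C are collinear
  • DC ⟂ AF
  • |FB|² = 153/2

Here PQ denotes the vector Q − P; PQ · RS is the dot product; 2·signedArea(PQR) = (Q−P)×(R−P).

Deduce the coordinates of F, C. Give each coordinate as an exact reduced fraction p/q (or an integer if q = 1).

C = (-243/34, 71/34)
F = (-19/2, 7/2)

1. F_x = -19/2  [F is the reflection of A across E]
2. F_y = 7/2  [F is the reflection of A across E]
   → F = (-19/2, 7/2)
3. C_x = -243/34  [A, F, C are collinear ∩ DC ⟂ AF]
4. C_y = 71/34  [A, F, C are collinear ∩ DC ⟂ AF]
   → C = (-243/34, 71/34)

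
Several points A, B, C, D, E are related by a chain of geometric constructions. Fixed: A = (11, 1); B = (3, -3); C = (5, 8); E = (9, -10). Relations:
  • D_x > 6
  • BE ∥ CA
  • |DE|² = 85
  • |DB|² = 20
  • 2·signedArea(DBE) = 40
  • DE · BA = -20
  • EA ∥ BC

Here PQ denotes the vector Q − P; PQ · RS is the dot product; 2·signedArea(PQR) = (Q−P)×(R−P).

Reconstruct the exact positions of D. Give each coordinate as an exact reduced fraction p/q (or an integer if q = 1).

1. D_x = 7  [DE · BA = -20 ∩ 2·signedArea(DBE) = 40]
2. D_y = -1  [DE · BA = -20 ∩ 2·signedArea(DBE) = 40]
   → D = (7, -1)

D = (7, -1)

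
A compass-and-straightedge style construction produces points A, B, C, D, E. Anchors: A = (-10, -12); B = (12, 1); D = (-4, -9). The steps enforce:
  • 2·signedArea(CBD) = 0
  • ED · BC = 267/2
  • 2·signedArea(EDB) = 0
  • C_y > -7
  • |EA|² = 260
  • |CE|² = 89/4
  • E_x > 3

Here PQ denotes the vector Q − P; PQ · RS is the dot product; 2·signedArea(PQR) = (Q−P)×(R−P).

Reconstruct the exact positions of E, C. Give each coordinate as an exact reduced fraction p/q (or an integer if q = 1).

1. E_x = 4  [line -10·x + 16·y + 104 = 0 ∩ |EA|² = 260]
2. E_y = -4  [line -10·x + 16·y + 104 = 0 ∩ |EA|² = 260]
   → E = (4, -4)
3. C_x = 0  [2·signedArea(CBD) = 0 ∩ ED · BC = 267/2]
4. C_y = -13/2  [2·signedArea(CBD) = 0 ∩ ED · BC = 267/2]
   → C = (0, -13/2)

C = (0, -13/2)
E = (4, -4)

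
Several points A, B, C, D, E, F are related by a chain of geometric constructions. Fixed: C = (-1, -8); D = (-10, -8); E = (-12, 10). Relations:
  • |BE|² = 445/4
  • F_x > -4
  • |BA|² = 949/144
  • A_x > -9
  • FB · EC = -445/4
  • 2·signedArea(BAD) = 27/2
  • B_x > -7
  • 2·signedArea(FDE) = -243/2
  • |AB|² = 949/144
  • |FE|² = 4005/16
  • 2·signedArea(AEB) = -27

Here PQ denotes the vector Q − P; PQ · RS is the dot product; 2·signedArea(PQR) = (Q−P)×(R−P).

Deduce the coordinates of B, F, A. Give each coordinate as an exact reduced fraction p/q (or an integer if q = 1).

1. F_x = -15/4  [line -18·x + -2·y + -149/2 = 0 ∩ |FE|² = 4005/16]
2. F_y = -7/2  [line -18·x + -2·y + -149/2 = 0 ∩ |FE|² = 4005/16]
   → F = (-15/4, -7/2)
3. B_x = -13/2  [line 11·x + -18·y + 179/2 = 0 ∩ |BE|² = 445/4]
4. B_y = 1  [line 11·x + -18·y + 179/2 = 0 ∩ |BE|² = 445/4]
   → B = (-13/2, 1)
5. A_x = -103/12  [2·signedArea(BAD) = 27/2 ∩ 2·signedArea(AEB) = -27]
6. A_y = -1/2  [2·signedArea(BAD) = 27/2 ∩ 2·signedArea(AEB) = -27]
   → A = (-103/12, -1/2)

A = (-103/12, -1/2)
B = (-13/2, 1)
F = (-15/4, -7/2)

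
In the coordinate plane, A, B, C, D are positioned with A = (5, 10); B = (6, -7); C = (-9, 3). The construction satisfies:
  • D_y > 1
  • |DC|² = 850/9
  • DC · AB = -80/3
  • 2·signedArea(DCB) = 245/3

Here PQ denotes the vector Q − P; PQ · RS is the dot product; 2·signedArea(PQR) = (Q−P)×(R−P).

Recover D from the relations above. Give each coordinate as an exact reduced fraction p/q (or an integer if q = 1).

D = (2/3, 2)

1. D_x = 2/3  [DC · AB = -80/3 ∩ 2·signedArea(DCB) = 245/3]
2. D_y = 2  [DC · AB = -80/3 ∩ 2·signedArea(DCB) = 245/3]
   → D = (2/3, 2)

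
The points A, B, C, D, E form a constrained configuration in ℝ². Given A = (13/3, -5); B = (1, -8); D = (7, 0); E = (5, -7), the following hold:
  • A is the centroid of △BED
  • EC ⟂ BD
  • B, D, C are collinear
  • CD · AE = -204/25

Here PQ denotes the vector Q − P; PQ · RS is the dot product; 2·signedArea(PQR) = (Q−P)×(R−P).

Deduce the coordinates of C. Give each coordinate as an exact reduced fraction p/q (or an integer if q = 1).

1. C_x = 73/25  [B, D, C are collinear ∩ EC ⟂ BD]
2. C_y = -136/25  [B, D, C are collinear ∩ EC ⟂ BD]
   → C = (73/25, -136/25)

C = (73/25, -136/25)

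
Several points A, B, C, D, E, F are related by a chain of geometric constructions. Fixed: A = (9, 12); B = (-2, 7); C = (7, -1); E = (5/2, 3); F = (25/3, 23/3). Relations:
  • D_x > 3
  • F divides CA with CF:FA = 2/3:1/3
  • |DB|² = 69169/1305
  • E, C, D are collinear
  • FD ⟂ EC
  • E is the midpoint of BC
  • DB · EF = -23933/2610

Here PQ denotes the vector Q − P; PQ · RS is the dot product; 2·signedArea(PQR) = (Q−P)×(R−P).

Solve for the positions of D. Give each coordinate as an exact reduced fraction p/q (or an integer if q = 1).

1. D_x = 499/145  [E, C, D are collinear ∩ FD ⟂ EC]
2. D_y = 941/435  [E, C, D are collinear ∩ FD ⟂ EC]
   → D = (499/145, 941/435)

D = (499/145, 941/435)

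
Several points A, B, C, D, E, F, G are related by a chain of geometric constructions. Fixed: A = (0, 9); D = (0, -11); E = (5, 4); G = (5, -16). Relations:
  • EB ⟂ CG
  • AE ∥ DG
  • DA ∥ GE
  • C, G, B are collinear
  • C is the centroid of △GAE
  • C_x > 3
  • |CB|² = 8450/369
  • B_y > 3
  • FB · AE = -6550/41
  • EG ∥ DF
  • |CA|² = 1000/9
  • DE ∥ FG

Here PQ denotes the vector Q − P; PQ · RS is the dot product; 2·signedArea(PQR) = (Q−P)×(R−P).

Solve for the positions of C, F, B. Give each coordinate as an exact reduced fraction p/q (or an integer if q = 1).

B = (115/41, 154/41)
C = (10/3, -1)
F = (0, -31)

1. C_x = 10/3  [C is the centroid of △GAE]
2. C_y = -1  [C is the centroid of △GAE]
   → C = (10/3, -1)
3. F_x = 0  [DE ∥ FG ∩ EG ∥ DF]
4. F_y = -31  [DE ∥ FG ∩ EG ∥ DF]
   → F = (0, -31)
5. B_x = 115/41  [C, G, B are collinear ∩ EB ⟂ CG]
6. B_y = 154/41  [C, G, B are collinear ∩ EB ⟂ CG]
   → B = (115/41, 154/41)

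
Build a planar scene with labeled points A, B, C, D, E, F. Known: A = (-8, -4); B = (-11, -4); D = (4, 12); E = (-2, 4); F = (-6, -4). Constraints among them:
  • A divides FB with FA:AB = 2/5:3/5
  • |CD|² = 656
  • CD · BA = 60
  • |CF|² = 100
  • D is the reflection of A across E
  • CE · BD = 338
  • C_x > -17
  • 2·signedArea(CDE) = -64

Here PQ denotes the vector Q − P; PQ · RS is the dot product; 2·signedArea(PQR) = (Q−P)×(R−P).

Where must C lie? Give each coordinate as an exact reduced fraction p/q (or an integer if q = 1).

C = (-16, -4)

1. C_x = -16  [CD · BA = 60 ∩ CE · BD = 338]
2. C_y = -4  [CD · BA = 60 ∩ CE · BD = 338]
   → C = (-16, -4)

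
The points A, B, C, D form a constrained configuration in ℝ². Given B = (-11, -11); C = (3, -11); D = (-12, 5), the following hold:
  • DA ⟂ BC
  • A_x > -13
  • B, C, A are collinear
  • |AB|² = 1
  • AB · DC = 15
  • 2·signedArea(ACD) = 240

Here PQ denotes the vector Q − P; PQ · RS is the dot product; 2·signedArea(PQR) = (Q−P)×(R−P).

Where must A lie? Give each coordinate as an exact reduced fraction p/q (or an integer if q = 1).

A = (-12, -11)

1. A_x = -12  [B, C, A are collinear ∩ DA ⟂ BC]
2. A_y = -11  [B, C, A are collinear ∩ DA ⟂ BC]
   → A = (-12, -11)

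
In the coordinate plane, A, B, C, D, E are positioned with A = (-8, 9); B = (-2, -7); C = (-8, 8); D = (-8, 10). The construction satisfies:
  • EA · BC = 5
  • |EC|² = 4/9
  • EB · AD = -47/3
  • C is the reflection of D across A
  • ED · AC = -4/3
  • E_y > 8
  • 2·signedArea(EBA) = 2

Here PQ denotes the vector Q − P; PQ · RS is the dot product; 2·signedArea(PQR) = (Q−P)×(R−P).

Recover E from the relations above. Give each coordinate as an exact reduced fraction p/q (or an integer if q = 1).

1. E_x = -8  [EB · AD = -47/3 ∩ EA · BC = 5]
2. E_y = 26/3  [EB · AD = -47/3 ∩ EA · BC = 5]
   → E = (-8, 26/3)

E = (-8, 26/3)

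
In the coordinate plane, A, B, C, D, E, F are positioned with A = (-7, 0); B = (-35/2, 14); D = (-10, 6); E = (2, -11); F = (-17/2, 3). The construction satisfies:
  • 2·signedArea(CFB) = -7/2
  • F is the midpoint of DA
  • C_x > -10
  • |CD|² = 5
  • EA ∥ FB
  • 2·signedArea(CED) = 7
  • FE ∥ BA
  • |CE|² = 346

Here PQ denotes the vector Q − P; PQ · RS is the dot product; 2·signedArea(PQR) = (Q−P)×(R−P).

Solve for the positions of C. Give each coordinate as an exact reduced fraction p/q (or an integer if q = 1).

C = (-9, 4)

1. C_x = -9  [2·signedArea(CFB) = -7/2 ∩ 2·signedArea(CED) = 7]
2. C_y = 4  [2·signedArea(CFB) = -7/2 ∩ 2·signedArea(CED) = 7]
   → C = (-9, 4)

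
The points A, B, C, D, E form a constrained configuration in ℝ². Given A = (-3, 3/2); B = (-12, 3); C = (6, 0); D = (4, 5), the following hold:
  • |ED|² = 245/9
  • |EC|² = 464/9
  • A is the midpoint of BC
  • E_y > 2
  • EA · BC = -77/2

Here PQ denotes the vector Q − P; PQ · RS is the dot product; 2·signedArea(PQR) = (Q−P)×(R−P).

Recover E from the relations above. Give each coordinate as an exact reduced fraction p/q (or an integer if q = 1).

1. E_x = -2/3  [line -18·x + 3·y + -20 = 0 ∩ |EC|² = 464/9]
2. E_y = 8/3  [line -18·x + 3·y + -20 = 0 ∩ |EC|² = 464/9]
   → E = (-2/3, 8/3)

E = (-2/3, 8/3)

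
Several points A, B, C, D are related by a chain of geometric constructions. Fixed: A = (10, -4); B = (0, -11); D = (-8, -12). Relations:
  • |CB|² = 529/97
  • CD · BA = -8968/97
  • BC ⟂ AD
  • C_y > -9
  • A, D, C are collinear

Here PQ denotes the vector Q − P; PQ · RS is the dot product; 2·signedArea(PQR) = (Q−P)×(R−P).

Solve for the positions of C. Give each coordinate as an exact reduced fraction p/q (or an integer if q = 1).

1. C_x = -92/97  [A, D, C are collinear ∩ BC ⟂ AD]
2. C_y = -860/97  [A, D, C are collinear ∩ BC ⟂ AD]
   → C = (-92/97, -860/97)

C = (-92/97, -860/97)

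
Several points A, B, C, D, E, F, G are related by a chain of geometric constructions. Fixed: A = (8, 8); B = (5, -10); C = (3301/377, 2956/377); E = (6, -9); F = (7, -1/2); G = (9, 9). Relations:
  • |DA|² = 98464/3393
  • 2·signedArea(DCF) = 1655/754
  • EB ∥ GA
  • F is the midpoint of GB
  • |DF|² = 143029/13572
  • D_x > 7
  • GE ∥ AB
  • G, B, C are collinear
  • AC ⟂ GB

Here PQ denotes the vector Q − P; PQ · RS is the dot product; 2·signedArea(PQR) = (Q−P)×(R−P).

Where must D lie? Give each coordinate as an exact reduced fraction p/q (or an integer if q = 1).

1. D_x = 8956/1131  [line 6289/754·x + -662/377·y + -23170/377 = 0 ∩ |DF|² = 143029/13572]
2. D_y = 2956/1131  [line 6289/754·x + -662/377·y + -23170/377 = 0 ∩ |DF|² = 143029/13572]
   → D = (8956/1131, 2956/1131)

D = (8956/1131, 2956/1131)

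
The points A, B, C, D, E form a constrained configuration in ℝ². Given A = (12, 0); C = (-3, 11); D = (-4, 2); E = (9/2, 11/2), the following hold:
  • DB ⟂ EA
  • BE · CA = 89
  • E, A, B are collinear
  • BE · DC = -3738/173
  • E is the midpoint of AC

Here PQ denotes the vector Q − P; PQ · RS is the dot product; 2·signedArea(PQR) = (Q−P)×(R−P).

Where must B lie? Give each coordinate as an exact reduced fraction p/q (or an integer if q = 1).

1. B_x = 111/173  [E, A, B are collinear ∩ DB ⟂ EA]
2. B_y = 1441/173  [E, A, B are collinear ∩ DB ⟂ EA]
   → B = (111/173, 1441/173)

B = (111/173, 1441/173)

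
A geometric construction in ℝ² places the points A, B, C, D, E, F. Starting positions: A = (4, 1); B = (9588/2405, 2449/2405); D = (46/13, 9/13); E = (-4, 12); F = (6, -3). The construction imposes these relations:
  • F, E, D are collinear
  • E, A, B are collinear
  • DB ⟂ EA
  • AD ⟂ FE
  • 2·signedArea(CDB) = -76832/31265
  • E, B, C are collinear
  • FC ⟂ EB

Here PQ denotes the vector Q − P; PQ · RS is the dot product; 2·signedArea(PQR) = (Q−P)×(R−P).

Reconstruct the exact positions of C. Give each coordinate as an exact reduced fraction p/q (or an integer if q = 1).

C = (244/37, -95/37)

1. C_x = 244/37  [E, B, C are collinear ∩ FC ⟂ EB]
2. C_y = -95/37  [E, B, C are collinear ∩ FC ⟂ EB]
   → C = (244/37, -95/37)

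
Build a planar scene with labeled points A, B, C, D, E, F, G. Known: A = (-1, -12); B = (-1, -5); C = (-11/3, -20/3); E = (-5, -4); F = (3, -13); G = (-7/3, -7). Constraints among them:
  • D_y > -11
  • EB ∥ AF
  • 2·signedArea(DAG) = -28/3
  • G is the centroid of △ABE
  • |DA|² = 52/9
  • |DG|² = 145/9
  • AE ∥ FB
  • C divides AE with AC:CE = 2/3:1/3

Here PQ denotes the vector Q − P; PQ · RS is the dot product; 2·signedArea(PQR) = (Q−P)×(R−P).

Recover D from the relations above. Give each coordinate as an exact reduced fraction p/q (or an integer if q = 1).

1. D_x = 1/3  [line -5·x + -4/3·y + -35/3 = 0 ∩ |DA|² = 52/9]
2. D_y = -10  [line -5·x + -4/3·y + -35/3 = 0 ∩ |DA|² = 52/9]
   → D = (1/3, -10)

D = (1/3, -10)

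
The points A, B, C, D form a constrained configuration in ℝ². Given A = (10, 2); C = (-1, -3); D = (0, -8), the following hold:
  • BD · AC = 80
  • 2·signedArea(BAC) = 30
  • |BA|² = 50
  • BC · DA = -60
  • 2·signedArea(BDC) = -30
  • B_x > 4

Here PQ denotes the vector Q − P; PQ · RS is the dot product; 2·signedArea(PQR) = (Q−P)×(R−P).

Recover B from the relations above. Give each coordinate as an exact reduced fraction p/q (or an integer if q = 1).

1. B_x = 5  [2·signedArea(BDC) = -30 ∩ 2·signedArea(BAC) = 30]
2. B_y = -3  [2·signedArea(BDC) = -30 ∩ 2·signedArea(BAC) = 30]
   → B = (5, -3)

B = (5, -3)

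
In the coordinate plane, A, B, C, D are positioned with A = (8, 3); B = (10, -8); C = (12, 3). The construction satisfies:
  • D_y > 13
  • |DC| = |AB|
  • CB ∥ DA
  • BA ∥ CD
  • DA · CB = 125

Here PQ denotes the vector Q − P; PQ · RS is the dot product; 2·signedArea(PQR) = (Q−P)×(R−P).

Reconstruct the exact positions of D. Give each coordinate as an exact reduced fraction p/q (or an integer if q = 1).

D = (10, 14)

1. D_x = 10  [CB ∥ DA ∩ BA ∥ CD]
2. D_y = 14  [CB ∥ DA ∩ BA ∥ CD]
   → D = (10, 14)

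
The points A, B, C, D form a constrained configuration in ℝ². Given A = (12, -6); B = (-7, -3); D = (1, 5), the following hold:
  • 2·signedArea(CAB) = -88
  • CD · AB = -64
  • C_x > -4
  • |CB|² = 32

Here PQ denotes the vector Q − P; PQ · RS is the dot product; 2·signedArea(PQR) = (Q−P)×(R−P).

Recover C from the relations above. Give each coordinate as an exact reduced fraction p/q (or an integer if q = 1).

C = (-3, 1)

1. C_x = -3  [2·signedArea(CAB) = -88 ∩ CD · AB = -64]
2. C_y = 1  [2·signedArea(CAB) = -88 ∩ CD · AB = -64]
   → C = (-3, 1)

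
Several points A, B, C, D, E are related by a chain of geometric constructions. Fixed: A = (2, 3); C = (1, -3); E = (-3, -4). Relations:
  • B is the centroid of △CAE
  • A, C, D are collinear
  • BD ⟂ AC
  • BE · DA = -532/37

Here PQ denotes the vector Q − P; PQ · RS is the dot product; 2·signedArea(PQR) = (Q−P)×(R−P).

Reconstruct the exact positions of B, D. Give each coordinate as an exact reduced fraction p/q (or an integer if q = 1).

1. B_x = 0  [B is the centroid of △CAE]
2. B_y = -4/3  [B is the centroid of △CAE]
   → B = (0, -4/3)
3. D_x = 46/37  [A, C, D are collinear ∩ BD ⟂ AC]
4. D_y = -57/37  [A, C, D are collinear ∩ BD ⟂ AC]
   → D = (46/37, -57/37)

B = (0, -4/3)
D = (46/37, -57/37)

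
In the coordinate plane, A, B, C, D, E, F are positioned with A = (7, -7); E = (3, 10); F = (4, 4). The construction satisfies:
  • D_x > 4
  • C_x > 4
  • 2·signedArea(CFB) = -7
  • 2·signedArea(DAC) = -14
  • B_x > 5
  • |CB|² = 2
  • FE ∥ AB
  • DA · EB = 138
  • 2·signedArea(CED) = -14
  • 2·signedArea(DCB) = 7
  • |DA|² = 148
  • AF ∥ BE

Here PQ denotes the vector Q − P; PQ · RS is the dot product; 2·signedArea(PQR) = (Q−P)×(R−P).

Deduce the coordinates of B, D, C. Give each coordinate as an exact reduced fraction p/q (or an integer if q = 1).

B = (6, -1)
C = (5, -2)
D = (5, 5)

1. B_x = 6  [AF ∥ BE ∩ FE ∥ AB]
2. B_y = -1  [AF ∥ BE ∩ FE ∥ AB]
   → B = (6, -1)
3. D_x = 5  [line -3·x + 11·y + -40 = 0 ∩ |DA|² = 148]
4. D_y = 5  [line -3·x + 11·y + -40 = 0 ∩ |DA|² = 148]
   → D = (5, 5)
5. C_x = 5  [2·signedArea(DAC) = -14 ∩ 2·signedArea(CED) = -14]
6. C_y = -2  [2·signedArea(DAC) = -14 ∩ 2·signedArea(CED) = -14]
   → C = (5, -2)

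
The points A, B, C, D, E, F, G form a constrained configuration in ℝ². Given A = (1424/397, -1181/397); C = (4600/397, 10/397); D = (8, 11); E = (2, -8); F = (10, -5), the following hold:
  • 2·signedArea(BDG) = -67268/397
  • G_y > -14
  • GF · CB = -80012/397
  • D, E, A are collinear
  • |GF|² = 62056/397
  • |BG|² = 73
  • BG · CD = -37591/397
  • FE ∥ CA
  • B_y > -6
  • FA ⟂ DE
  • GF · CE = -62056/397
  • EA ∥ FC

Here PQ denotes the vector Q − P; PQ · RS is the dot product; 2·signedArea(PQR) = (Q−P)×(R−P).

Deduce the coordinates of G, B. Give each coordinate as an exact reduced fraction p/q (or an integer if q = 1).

B = (-1752/397, -2372/397)
G = (164/397, -5171/397)

1. G_x = 164/397  [line 3806/397·x + 3186/397·y + 39926/397 = 0 ∩ |GF|² = 62056/397]
2. G_y = -5171/397  [line 3806/397·x + 3186/397·y + 39926/397 = 0 ∩ |GF|² = 62056/397]
   → G = (164/397, -5171/397)
3. B_x = -1752/397  [2·signedArea(BDG) = -67268/397 ∩ GF · CB = -80012/397]
4. B_y = -2372/397  [2·signedArea(BDG) = -67268/397 ∩ GF · CB = -80012/397]
   → B = (-1752/397, -2372/397)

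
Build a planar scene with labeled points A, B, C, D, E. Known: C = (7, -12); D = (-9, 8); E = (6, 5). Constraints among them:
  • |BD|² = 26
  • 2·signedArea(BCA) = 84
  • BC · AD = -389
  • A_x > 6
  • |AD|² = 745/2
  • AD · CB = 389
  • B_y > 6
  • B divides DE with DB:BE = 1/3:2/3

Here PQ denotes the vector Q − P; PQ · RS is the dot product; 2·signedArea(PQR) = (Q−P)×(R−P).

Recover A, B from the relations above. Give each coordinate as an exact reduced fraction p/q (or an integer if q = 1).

A = (13/2, -7/2)
B = (-4, 7)

1. B_x = -4  [B divides DE with DB:BE = 1/3:2/3]
2. B_y = 7  [B divides DE with DB:BE = 1/3:2/3]
   → B = (-4, 7)
3. A_x = 13/2  [AD · CB = 389 ∩ 2·signedArea(BCA) = 84]
4. A_y = -7/2  [AD · CB = 389 ∩ 2·signedArea(BCA) = 84]
   → A = (13/2, -7/2)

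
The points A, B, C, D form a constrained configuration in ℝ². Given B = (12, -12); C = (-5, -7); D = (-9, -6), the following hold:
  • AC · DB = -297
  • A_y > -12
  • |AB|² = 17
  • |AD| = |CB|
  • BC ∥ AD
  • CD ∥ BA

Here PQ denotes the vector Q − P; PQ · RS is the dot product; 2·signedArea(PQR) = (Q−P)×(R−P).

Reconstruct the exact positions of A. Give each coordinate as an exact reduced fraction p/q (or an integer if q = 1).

1. A_x = 8  [BC ∥ AD ∩ CD ∥ BA]
2. A_y = -11  [BC ∥ AD ∩ CD ∥ BA]
   → A = (8, -11)

A = (8, -11)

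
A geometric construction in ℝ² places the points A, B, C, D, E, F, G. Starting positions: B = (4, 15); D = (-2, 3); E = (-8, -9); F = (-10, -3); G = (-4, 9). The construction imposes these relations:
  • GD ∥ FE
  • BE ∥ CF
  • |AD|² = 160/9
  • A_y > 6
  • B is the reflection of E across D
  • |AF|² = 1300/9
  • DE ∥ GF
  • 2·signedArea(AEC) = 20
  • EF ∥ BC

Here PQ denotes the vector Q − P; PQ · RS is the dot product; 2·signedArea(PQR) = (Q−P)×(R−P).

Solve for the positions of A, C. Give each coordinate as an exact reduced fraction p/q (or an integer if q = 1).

1. C_x = 2  [BE ∥ CF ∩ EF ∥ BC]
2. C_y = 21  [BE ∥ CF ∩ EF ∥ BC]
   → C = (2, 21)
3. A_x = -10/3  [line -30·x + 10·y + -170 = 0 ∩ |AD|² = 160/9]
4. A_y = 7  [line -30·x + 10·y + -170 = 0 ∩ |AD|² = 160/9]
   → A = (-10/3, 7)

A = (-10/3, 7)
C = (2, 21)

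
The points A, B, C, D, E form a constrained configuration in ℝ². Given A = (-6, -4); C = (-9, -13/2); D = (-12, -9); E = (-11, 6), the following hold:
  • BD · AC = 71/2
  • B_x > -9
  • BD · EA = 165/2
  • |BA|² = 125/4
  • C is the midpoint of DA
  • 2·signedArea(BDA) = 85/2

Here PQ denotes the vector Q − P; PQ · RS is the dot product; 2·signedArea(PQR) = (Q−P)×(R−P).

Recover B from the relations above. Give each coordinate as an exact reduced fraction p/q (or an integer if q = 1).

B = (-17/2, 1)

1. B_x = -17/2  [BD · AC = 71/2 ∩ 2·signedArea(BDA) = 85/2]
2. B_y = 1  [BD · AC = 71/2 ∩ 2·signedArea(BDA) = 85/2]
   → B = (-17/2, 1)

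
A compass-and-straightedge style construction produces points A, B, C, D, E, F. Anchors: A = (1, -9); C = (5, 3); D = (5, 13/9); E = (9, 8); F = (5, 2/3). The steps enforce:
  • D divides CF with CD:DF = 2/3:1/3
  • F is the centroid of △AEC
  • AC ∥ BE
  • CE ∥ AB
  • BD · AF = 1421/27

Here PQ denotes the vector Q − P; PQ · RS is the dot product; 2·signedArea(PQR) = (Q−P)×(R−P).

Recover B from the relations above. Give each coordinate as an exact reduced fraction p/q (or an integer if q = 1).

B = (5, -4)

1. B_x = 5  [AC ∥ BE ∩ CE ∥ AB]
2. B_y = -4  [AC ∥ BE ∩ CE ∥ AB]
   → B = (5, -4)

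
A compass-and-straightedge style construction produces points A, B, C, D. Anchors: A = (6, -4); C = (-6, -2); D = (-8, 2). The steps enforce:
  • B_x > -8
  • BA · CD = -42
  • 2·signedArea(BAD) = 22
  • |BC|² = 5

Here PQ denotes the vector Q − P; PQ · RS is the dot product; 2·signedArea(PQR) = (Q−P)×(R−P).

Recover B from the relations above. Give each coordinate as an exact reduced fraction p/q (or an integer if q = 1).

B = (-7, 0)

1. B_x = -7  [2·signedArea(BAD) = 22 ∩ BA · CD = -42]
2. B_y = 0  [2·signedArea(BAD) = 22 ∩ BA · CD = -42]
   → B = (-7, 0)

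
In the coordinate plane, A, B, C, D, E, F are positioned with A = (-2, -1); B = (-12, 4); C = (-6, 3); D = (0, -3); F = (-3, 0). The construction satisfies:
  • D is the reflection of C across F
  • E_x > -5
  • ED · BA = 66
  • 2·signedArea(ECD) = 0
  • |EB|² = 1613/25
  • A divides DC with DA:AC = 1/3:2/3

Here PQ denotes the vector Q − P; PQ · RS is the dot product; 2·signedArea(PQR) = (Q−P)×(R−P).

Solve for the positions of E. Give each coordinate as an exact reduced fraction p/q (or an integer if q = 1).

1. E_x = -22/5  [2·signedArea(ECD) = 0 ∩ ED · BA = 66]
2. E_y = 7/5  [2·signedArea(ECD) = 0 ∩ ED · BA = 66]
   → E = (-22/5, 7/5)

E = (-22/5, 7/5)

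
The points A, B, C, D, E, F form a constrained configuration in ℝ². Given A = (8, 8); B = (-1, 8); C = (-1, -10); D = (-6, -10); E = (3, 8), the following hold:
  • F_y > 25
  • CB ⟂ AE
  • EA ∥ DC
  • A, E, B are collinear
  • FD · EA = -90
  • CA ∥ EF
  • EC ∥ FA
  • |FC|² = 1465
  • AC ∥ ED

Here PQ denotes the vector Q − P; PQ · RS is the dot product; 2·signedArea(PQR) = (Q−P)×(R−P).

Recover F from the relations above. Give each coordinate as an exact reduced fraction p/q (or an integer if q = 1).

1. F_x = 12  [EC ∥ FA ∩ CA ∥ EF]
2. F_y = 26  [EC ∥ FA ∩ CA ∥ EF]
   → F = (12, 26)

F = (12, 26)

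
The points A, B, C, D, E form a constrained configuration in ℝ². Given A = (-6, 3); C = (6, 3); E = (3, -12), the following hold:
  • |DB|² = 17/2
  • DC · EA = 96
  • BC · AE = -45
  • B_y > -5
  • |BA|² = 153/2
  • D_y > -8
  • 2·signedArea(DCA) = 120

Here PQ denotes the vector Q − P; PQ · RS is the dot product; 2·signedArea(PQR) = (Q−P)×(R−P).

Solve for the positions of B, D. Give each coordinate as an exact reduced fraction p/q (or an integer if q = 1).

1. B_x = -3/2  [line -9·x + 15·y + 54 = 0 ∩ |BA|² = 153/2]
2. B_y = -9/2  [line -9·x + 15·y + 54 = 0 ∩ |BA|² = 153/2]
   → B = (-3/2, -9/2)
3. D_x = 0  [2·signedArea(DCA) = 120 ∩ DC · EA = 96]
4. D_y = -7  [2·signedArea(DCA) = 120 ∩ DC · EA = 96]
   → D = (0, -7)

B = (-3/2, -9/2)
D = (0, -7)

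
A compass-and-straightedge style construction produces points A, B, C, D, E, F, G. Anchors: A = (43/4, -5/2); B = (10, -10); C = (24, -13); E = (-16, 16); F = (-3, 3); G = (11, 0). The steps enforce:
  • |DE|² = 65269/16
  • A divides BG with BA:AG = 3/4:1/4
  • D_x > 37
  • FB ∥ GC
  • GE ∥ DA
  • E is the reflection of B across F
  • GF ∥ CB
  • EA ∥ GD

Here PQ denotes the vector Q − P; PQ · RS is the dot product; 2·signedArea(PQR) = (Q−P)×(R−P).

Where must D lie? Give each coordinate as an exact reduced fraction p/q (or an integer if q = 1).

1. D_x = 151/4  [GE ∥ DA ∩ EA ∥ GD]
2. D_y = -37/2  [GE ∥ DA ∩ EA ∥ GD]
   → D = (151/4, -37/2)

D = (151/4, -37/2)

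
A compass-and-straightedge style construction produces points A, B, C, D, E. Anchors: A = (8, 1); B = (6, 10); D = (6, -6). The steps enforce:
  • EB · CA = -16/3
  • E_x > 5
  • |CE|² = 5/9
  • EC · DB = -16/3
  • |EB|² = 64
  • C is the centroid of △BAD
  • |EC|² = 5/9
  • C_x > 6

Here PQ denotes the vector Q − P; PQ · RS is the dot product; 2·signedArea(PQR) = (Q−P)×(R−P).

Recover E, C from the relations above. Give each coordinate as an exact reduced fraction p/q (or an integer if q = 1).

C = (20/3, 5/3)
E = (6, 2)

1. C_x = 20/3  [C is the centroid of △BAD]
2. C_y = 5/3  [C is the centroid of △BAD]
   → C = (20/3, 5/3)
3. E_x = 6  [EB · CA = -16/3 ∩ EC · DB = -16/3]
4. E_y = 2  [EB · CA = -16/3 ∩ EC · DB = -16/3]
   → E = (6, 2)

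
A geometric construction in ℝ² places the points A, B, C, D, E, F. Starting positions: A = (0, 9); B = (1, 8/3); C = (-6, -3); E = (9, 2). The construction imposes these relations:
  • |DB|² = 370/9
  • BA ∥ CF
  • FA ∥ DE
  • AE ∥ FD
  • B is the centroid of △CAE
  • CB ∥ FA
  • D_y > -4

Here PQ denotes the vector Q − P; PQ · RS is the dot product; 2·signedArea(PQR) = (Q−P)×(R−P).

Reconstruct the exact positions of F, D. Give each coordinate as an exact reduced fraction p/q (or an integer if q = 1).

D = (2, -11/3)
F = (-7, 10/3)

1. F_x = -7  [CB ∥ FA ∩ BA ∥ CF]
2. F_y = 10/3  [CB ∥ FA ∩ BA ∥ CF]
   → F = (-7, 10/3)
3. D_x = 2  [FA ∥ DE ∩ AE ∥ FD]
4. D_y = -11/3  [FA ∥ DE ∩ AE ∥ FD]
   → D = (2, -11/3)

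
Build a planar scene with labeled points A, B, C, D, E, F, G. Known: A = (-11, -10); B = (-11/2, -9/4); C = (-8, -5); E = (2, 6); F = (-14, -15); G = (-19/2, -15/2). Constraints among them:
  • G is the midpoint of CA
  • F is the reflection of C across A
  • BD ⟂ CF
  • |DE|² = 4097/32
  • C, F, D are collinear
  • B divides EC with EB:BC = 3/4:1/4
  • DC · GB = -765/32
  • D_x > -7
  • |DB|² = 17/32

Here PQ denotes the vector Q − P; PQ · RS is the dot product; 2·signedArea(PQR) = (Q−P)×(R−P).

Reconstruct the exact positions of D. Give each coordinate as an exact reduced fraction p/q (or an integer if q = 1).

1. D_x = -49/8  [C, F, D are collinear ∩ BD ⟂ CF]
2. D_y = -15/8  [C, F, D are collinear ∩ BD ⟂ CF]
   → D = (-49/8, -15/8)

D = (-49/8, -15/8)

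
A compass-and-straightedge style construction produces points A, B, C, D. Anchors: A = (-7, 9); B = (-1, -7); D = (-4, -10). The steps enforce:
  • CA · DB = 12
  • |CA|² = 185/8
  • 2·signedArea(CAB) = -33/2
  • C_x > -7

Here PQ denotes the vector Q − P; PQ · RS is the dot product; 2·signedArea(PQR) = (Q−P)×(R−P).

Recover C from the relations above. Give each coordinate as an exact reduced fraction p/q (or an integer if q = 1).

C = (-25/4, 17/4)

1. C_x = -25/4  [CA · DB = 12 ∩ 2·signedArea(CAB) = -33/2]
2. C_y = 17/4  [CA · DB = 12 ∩ 2·signedArea(CAB) = -33/2]
   → C = (-25/4, 17/4)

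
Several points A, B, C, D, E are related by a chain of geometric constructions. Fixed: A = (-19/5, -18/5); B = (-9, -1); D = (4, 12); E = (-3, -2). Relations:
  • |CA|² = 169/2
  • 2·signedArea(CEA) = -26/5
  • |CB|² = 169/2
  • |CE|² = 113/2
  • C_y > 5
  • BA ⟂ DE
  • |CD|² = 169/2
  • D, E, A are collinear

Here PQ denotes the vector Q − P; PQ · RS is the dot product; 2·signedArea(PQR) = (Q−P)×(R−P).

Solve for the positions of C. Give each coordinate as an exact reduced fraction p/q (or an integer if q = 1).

C = (-5/2, 11/2)

1. C_x = -5/2  [line 8/5·x + -4/5·y + 42/5 = 0 ∩ |CB|² = 169/2]
2. C_y = 11/2  [line 8/5·x + -4/5·y + 42/5 = 0 ∩ |CB|² = 169/2]
   → C = (-5/2, 11/2)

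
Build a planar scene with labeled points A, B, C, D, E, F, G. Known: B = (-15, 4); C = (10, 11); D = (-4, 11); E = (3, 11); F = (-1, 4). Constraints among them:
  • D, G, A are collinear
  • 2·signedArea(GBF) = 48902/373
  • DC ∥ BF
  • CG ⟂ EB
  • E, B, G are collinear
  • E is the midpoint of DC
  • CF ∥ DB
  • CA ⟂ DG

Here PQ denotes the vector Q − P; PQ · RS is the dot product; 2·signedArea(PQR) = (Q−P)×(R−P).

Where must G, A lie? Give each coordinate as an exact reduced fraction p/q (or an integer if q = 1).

1. G_x = 3387/373  [E, B, G are collinear ∩ CG ⟂ EB]
2. G_y = 4985/373  [E, B, G are collinear ∩ CG ⟂ EB]
   → G = (3387/373, 4985/373)
3. A_x = 4794586/501685  [D, G, A are collinear ∩ CA ⟂ DG]
4. A_y = 6748043/501685  [D, G, A are collinear ∩ CA ⟂ DG]
   → A = (4794586/501685, 6748043/501685)

A = (4794586/501685, 6748043/501685)
G = (3387/373, 4985/373)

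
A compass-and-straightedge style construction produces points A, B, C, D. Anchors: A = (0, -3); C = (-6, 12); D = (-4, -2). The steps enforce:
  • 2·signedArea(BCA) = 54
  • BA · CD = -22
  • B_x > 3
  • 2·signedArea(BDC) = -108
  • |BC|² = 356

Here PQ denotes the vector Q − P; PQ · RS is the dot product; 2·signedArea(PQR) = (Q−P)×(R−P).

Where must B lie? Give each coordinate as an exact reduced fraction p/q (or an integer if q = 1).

1. B_x = 4  [2·signedArea(BDC) = -108 ∩ 2·signedArea(BCA) = 54]
2. B_y = -4  [2·signedArea(BDC) = -108 ∩ 2·signedArea(BCA) = 54]
   → B = (4, -4)

B = (4, -4)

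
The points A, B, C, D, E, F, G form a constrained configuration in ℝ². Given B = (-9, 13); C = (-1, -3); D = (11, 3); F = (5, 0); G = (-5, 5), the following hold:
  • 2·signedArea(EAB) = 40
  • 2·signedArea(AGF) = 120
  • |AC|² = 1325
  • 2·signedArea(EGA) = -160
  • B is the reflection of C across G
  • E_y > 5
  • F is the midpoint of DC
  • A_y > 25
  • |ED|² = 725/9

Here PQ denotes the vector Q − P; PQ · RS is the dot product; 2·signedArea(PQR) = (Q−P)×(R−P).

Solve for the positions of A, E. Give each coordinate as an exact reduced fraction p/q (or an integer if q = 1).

A = (-23, 26)
E = (7/3, 16/3)

1. A_x = -23  [line 5·x + 10·y + -145 = 0 ∩ |AC|² = 1325]
2. A_y = 26  [line 5·x + 10·y + -145 = 0 ∩ |AC|² = 1325]
   → A = (-23, 26)
3. E_x = 7/3  [2·signedArea(EGA) = -160 ∩ 2·signedArea(EAB) = 40]
4. E_y = 16/3  [2·signedArea(EGA) = -160 ∩ 2·signedArea(EAB) = 40]
   → E = (7/3, 16/3)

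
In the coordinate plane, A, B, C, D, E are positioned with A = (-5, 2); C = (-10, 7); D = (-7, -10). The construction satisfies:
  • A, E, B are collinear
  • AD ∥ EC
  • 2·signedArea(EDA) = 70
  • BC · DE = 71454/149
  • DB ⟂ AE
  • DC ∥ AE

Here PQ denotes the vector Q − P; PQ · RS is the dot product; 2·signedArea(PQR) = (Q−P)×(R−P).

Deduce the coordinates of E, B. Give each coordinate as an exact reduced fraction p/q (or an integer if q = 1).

1. E_x = -8  [AD ∥ EC ∩ DC ∥ AE]
2. E_y = 19  [AD ∥ EC ∩ DC ∥ AE]
   → E = (-8, 19)
3. B_x = -448/149  [A, E, B are collinear ∩ DB ⟂ AE]
4. B_y = -1385/149  [A, E, B are collinear ∩ DB ⟂ AE]
   → B = (-448/149, -1385/149)

B = (-448/149, -1385/149)
E = (-8, 19)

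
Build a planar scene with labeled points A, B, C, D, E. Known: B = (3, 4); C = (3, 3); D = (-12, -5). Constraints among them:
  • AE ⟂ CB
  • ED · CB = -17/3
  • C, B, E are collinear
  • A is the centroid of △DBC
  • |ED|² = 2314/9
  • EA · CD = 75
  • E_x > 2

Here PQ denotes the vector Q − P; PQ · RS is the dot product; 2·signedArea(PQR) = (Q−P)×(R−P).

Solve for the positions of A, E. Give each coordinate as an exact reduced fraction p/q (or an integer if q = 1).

A = (-2, 2/3)
E = (3, 2/3)

1. A_x = -2  [A is the centroid of △DBC]
2. A_y = 2/3  [A is the centroid of △DBC]
   → A = (-2, 2/3)
3. E_x = 3  [C, B, E are collinear ∩ AE ⟂ CB]
4. E_y = 2/3  [C, B, E are collinear ∩ AE ⟂ CB]
   → E = (3, 2/3)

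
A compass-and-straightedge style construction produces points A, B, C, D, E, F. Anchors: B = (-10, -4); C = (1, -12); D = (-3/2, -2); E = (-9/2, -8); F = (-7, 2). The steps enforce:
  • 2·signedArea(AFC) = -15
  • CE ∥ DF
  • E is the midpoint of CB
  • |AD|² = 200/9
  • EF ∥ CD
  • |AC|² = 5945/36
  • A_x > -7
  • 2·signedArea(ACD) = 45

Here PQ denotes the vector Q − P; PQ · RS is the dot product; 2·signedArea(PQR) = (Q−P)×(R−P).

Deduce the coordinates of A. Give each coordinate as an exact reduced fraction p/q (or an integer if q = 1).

1. A_x = -37/6  [2·signedArea(ACD) = 45 ∩ 2·signedArea(AFC) = -15]
2. A_y = -4/3  [2·signedArea(ACD) = 45 ∩ 2·signedArea(AFC) = -15]
   → A = (-37/6, -4/3)

A = (-37/6, -4/3)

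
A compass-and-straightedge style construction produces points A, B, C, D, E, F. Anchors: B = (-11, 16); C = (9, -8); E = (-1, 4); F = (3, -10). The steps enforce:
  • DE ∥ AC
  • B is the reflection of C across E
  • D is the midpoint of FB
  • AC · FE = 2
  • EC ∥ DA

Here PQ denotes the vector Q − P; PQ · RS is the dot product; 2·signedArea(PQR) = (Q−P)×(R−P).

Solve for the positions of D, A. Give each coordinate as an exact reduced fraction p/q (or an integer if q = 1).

1. D_x = -4  [D is the midpoint of FB]
2. D_y = 3  [D is the midpoint of FB]
   → D = (-4, 3)
3. A_x = 6  [DE ∥ AC ∩ EC ∥ DA]
4. A_y = -9  [DE ∥ AC ∩ EC ∥ DA]
   → A = (6, -9)

A = (6, -9)
D = (-4, 3)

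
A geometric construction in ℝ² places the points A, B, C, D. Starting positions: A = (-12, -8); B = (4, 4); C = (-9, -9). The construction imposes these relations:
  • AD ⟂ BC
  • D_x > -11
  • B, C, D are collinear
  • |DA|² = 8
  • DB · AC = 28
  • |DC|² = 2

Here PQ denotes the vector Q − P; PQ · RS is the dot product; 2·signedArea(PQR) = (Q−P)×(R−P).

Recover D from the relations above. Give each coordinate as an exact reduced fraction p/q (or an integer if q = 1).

D = (-10, -10)

1. D_x = -10  [B, C, D are collinear ∩ AD ⟂ BC]
2. D_y = -10  [B, C, D are collinear ∩ AD ⟂ BC]
   → D = (-10, -10)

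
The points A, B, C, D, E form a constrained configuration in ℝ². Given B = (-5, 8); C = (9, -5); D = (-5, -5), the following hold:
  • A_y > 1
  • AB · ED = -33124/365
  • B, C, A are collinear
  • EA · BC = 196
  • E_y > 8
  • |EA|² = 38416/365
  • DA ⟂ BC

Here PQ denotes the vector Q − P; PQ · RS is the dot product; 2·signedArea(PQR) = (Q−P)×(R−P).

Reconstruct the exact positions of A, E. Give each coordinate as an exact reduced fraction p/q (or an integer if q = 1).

1. A_x = 541/365  [B, C, A are collinear ∩ DA ⟂ BC]
2. A_y = 723/365  [B, C, A are collinear ∩ DA ⟂ BC]
   → A = (541/365, 723/365)
3. E_x = -2203/365  [line -14·x + 13·y + -201 = 0 ∩ |EA|² = 38416/365]
4. E_y = 3271/365  [line -14·x + 13·y + -201 = 0 ∩ |EA|² = 38416/365]
   → E = (-2203/365, 3271/365)

A = (541/365, 723/365)
E = (-2203/365, 3271/365)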